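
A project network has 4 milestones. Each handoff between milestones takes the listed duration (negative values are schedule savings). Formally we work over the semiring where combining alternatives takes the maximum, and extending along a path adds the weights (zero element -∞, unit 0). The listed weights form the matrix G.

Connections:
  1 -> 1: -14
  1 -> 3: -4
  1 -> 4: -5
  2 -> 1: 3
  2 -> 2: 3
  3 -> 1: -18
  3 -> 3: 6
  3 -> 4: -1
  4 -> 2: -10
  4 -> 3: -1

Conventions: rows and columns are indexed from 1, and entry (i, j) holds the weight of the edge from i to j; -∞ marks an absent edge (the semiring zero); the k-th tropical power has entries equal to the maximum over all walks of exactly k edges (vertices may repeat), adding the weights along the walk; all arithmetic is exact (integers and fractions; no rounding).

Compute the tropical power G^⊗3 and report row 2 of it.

G^⊗2:
  [-22, -15, 2, -5]
  [6, 6, -1, -2]
  [-12, -11, 12, 5]
  [-7, -7, 5, -2]
G^⊗3:
  [-12, -12, 8, 1]
  [9, 9, 5, 1]
  [-6, -5, 18, 11]
  [-4, -4, 11, 4]
Answer: row 2 of G^⊗3 = [9, 9, 5, 1]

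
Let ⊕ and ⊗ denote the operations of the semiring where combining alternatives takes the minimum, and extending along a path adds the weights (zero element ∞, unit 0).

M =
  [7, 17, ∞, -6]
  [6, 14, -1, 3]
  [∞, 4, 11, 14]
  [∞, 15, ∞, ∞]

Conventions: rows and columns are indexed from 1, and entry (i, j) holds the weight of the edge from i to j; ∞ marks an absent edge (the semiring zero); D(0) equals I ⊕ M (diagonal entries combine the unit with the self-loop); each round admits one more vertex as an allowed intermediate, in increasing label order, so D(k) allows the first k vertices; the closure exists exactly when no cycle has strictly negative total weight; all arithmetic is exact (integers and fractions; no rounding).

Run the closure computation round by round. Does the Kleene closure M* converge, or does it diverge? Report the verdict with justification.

D(0):
  [0, 17, ∞, -6]
  [6, 0, -1, 3]
  [∞, 4, 0, 14]
  [∞, 15, ∞, 0]
D(1):
  [0, 17, ∞, -6]
  [6, 0, -1, 0]
  [∞, 4, 0, 14]
  [∞, 15, ∞, 0]
D(2):
  [0, 17, 16, -6]
  [6, 0, -1, 0]
  [10, 4, 0, 4]
  [21, 15, 14, 0]
D(3):
  [0, 17, 16, -6]
  [6, 0, -1, 0]
  [10, 4, 0, 4]
  [21, 15, 14, 0]
D(4):
  [0, 9, 8, -6]
  [6, 0, -1, 0]
  [10, 4, 0, 4]
  [21, 15, 14, 0]
Key observation: every diagonal entry stays at the unit through all rounds, so no improving cycle exists.
Answer: CONVERGES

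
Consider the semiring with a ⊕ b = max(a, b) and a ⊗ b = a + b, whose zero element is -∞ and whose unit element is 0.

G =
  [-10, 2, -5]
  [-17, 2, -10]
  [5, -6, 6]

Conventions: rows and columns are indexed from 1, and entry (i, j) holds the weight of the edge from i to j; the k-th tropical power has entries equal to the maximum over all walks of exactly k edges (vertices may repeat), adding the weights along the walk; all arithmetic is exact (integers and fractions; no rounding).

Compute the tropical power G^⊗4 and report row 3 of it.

G^⊗2:
  [0, 4, 1]
  [-5, 4, -4]
  [11, 7, 12]
G^⊗3:
  [6, 6, 7]
  [1, 6, 2]
  [17, 13, 18]
G^⊗4:
  [12, 8, 13]
  [7, 8, 8]
  [23, 19, 24]
Answer: row 3 of G^⊗4 = [23, 19, 24]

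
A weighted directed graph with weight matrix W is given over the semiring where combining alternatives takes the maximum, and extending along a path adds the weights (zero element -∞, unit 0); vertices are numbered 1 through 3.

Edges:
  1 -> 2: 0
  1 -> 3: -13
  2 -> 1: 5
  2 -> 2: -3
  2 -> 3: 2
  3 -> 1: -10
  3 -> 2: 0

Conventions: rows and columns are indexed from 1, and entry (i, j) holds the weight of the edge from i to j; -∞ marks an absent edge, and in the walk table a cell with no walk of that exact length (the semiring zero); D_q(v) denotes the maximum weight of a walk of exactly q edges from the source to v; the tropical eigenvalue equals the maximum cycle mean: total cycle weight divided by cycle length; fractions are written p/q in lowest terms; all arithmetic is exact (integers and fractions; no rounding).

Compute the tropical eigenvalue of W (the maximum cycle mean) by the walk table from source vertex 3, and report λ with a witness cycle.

q=0: [-∞, -∞, 0]
q=1: [-10, 0, -∞]
q=2: [5, -3, 2]
q=3: [2, 5, -1]
Optimal cycle mean attained by: cycle 1->2->1, total 0 + 5, length 2.
Answer: λ = 5/2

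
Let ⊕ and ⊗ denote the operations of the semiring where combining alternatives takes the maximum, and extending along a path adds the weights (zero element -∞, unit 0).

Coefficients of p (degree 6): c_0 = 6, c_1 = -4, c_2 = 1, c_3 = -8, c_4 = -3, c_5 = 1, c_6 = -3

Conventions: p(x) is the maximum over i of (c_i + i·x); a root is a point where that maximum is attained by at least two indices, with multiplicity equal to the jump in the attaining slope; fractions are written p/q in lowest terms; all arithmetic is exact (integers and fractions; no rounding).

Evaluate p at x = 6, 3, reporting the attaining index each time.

p(6) = max(6+0·6=6, -4+1·6=2, 1+2·6=13, -8+3·6=10, -3+4·6=21, 1+5·6=31, -3+6·6=33) = 33 (attained by i=6)
p(3) = max(6+0·3=6, -4+1·3=-1, 1+2·3=7, -8+3·3=1, -3+4·3=9, 1+5·3=16, -3+6·3=15) = 16 (attained by i=5)
Answer: p(6) = 33; p(3) = 16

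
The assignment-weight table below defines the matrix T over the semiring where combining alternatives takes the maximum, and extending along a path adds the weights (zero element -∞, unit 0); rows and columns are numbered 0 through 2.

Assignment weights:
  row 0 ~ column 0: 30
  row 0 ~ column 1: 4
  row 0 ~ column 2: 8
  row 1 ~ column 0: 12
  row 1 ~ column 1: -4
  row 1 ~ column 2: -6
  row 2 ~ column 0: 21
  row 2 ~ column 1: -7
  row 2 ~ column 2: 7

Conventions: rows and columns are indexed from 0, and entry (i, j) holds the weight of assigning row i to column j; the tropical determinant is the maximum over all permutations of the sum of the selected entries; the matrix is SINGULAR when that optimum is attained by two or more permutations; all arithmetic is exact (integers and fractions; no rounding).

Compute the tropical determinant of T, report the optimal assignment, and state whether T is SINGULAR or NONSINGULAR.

σ = (0, 1, 2): 30 + (-4) + 7 = 33
σ = (0, 2, 1): 30 + (-6) + (-7) = 17
σ = (1, 0, 2): 4 + 12 + 7 = 23
σ = (1, 2, 0): 4 + (-6) + 21 = 19
σ = (2, 0, 1): 8 + 12 + (-7) = 13
σ = (2, 1, 0): 8 + (-4) + 21 = 25
Optimal value attained by: σ = (0, 1, 2).
Answer: det⊕(T) = 33; verdict: NONSINGULAR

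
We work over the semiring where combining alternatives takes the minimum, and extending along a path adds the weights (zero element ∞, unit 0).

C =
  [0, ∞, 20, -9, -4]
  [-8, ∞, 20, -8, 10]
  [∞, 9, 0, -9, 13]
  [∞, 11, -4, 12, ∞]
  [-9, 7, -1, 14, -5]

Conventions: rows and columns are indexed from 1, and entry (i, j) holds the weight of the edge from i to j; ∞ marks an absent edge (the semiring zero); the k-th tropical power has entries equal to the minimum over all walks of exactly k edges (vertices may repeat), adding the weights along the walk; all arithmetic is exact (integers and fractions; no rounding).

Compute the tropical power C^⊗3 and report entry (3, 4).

C^⊗2:
  [-13, 2, -13, -9, -9]
  [-8, 3, -12, -17, -12]
  [1, 2, -13, -9, 8]
  [3, 5, -4, -13, 9]
  [-14, 2, -6, -18, -13]
C^⊗3:
  [-18, -4, -13, -22, -17]
  [-21, -6, -21, -21, -17]
  [-6, -4, -13, -22, -3]
  [-3, -2, -17, -13, -1]
  [-22, -7, -22, -23, -18]
Key observation: the optimum is the walk 3->4->3->4, with weight (-9) + (-4) + (-9) = -22.
Optimal value attained by: walk 3->4->3->4.
Answer: (C^⊗3)[3][4] = -22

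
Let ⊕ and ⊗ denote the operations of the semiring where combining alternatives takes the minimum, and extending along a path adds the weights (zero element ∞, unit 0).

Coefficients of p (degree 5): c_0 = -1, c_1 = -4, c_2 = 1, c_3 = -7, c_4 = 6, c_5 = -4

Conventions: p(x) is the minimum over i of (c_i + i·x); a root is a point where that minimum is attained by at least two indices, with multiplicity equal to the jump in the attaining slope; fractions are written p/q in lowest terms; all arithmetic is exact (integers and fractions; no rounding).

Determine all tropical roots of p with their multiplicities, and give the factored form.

hull edge (i=0, c=-1) to (i=1, c=-4): slope -3, span 1
hull edge (i=1, c=-4) to (i=3, c=-7): slope -3/2, span 2
hull edge (i=3, c=-7) to (i=5, c=-4): slope 3/2, span 2
Factored form: p(x) = -4 ⊗ (x ⊕ (-3/2)) ⊗ (x ⊕ (-3/2)) ⊗ (x ⊕ 3/2) ⊗ (x ⊕ 3/2) ⊗ (x ⊕ 3)
Answer: roots = -3/2 (mult 2), 3/2 (mult 2), 3 (mult 1)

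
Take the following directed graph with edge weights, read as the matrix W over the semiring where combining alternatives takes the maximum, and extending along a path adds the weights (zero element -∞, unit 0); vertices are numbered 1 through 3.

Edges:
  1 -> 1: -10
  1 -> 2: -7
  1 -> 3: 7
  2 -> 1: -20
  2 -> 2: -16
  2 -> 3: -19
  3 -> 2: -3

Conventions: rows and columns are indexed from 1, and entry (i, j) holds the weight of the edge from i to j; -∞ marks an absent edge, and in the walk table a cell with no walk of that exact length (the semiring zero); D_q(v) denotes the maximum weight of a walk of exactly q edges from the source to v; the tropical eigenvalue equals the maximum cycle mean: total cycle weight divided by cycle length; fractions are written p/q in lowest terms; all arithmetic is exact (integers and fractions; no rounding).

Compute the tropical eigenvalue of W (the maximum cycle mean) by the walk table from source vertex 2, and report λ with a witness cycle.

q=0: [-∞, 0, -∞]
q=1: [-20, -16, -19]
q=2: [-30, -22, -13]
q=3: [-40, -16, -23]
Optimal cycle mean attained by: cycle 1->3->2->1, total 7 + (-3) + (-20), length 3.
Answer: λ = -16/3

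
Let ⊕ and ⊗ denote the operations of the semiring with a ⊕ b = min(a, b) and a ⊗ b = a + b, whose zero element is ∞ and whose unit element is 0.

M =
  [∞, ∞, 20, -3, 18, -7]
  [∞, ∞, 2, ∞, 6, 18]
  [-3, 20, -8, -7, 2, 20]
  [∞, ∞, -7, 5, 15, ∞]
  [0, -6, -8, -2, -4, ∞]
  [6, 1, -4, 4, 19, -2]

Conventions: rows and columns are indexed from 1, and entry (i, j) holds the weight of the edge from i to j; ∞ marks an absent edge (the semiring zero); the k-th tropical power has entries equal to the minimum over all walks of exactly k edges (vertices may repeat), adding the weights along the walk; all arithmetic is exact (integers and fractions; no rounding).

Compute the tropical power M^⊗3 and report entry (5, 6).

M^⊗2:
  [-1, -6, -11, -3, 12, -9]
  [-1, 0, -6, -5, 2, 16]
  [-11, -4, -16, -15, -6, -10]
  [-10, 9, -15, -14, -5, 13]
  [-11, -10, -16, -15, -8, -7]
  [-7, -1, -12, -11, -2, -4]
M^⊗3:
  [-14, -8, -19, -18, -9, -11]
  [-9, -4, -14, -13, -4, -8]
  [-19, -12, -24, -23, -14, -18]
  [-18, -11, -23, -22, -13, -17]
  [-19, -14, -24, -23, -14, -18]
  [-15, -8, -20, -19, -10, -14]
Key observation: the optimum is the walk 5->3->1->6, with weight (-8) + (-3) + (-7) = -18.
Optimal value attained by: walk 5->3->1->6.
Answer: (M^⊗3)[5][6] = -18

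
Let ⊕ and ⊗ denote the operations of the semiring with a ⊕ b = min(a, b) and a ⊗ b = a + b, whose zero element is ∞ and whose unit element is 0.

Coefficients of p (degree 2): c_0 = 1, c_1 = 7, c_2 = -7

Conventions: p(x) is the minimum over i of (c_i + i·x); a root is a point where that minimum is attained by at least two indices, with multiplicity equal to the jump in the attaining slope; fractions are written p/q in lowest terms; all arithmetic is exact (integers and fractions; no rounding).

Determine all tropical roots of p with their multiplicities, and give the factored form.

hull edge (i=0, c=1) to (i=2, c=-7): slope -4, span 2
Factored form: p(x) = -7 ⊗ (x ⊕ 4) ⊗ (x ⊕ 4)
Answer: roots = 4 (mult 2)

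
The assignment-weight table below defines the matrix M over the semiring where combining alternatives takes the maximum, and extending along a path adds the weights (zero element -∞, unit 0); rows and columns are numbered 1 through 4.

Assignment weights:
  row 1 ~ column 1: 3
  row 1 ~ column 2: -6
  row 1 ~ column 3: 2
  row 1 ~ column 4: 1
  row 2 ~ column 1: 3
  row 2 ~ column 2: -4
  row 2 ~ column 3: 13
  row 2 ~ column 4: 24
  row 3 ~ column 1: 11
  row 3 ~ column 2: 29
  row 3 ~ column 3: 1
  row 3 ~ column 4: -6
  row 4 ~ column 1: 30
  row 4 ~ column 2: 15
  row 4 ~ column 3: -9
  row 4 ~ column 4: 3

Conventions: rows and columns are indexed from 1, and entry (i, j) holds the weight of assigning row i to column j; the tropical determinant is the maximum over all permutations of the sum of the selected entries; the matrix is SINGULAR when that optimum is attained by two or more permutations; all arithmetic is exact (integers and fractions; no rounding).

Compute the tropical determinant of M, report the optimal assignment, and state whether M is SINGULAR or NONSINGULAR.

σ = (1, 2, 3, 4): 3 + (-4) + 1 + 3 = 3
σ = (1, 2, 4, 3): 3 + (-4) + (-6) + (-9) = -16
σ = (1, 3, 2, 4): 3 + 13 + 29 + 3 = 48
σ = (1, 3, 4, 2): 3 + 13 + (-6) + 15 = 25
σ = (1, 4, 2, 3): 3 + 24 + 29 + (-9) = 47
σ = (1, 4, 3, 2): 3 + 24 + 1 + 15 = 43
σ = (2, 1, 3, 4): (-6) + 3 + 1 + 3 = 1
σ = (2, 1, 4, 3): (-6) + 3 + (-6) + (-9) = -18
σ = (2, 3, 1, 4): (-6) + 13 + 11 + 3 = 21
σ = (2, 3, 4, 1): (-6) + 13 + (-6) + 30 = 31
σ = (2, 4, 1, 3): (-6) + 24 + 11 + (-9) = 20
σ = (2, 4, 3, 1): (-6) + 24 + 1 + 30 = 49
σ = (3, 1, 2, 4): 2 + 3 + 29 + 3 = 37
σ = (3, 1, 4, 2): 2 + 3 + (-6) + 15 = 14
σ = (3, 2, 1, 4): 2 + (-4) + 11 + 3 = 12
σ = (3, 2, 4, 1): 2 + (-4) + (-6) + 30 = 22
σ = (3, 4, 1, 2): 2 + 24 + 11 + 15 = 52
σ = (3, 4, 2, 1): 2 + 24 + 29 + 30 = 85
σ = (4, 1, 2, 3): 1 + 3 + 29 + (-9) = 24
σ = (4, 1, 3, 2): 1 + 3 + 1 + 15 = 20
σ = (4, 2, 1, 3): 1 + (-4) + 11 + (-9) = -1
σ = (4, 2, 3, 1): 1 + (-4) + 1 + 30 = 28
σ = (4, 3, 1, 2): 1 + 13 + 11 + 15 = 40
σ = (4, 3, 2, 1): 1 + 13 + 29 + 30 = 73
Optimal value attained by: σ = (3, 4, 2, 1).
Answer: det⊕(M) = 85; verdict: NONSINGULAR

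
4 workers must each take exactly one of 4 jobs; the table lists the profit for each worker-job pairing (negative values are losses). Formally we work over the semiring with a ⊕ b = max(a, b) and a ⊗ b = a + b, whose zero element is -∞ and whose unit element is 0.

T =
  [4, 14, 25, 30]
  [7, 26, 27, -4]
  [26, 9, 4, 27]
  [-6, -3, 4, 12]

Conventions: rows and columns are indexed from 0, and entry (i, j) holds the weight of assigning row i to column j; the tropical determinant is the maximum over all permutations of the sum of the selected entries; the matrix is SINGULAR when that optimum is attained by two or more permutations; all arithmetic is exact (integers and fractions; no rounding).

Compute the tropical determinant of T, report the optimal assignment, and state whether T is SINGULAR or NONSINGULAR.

σ = (0, 1, 2, 3): 4 + 26 + 4 + 12 = 46
σ = (0, 1, 3, 2): 4 + 26 + 27 + 4 = 61
σ = (0, 2, 1, 3): 4 + 27 + 9 + 12 = 52
σ = (0, 2, 3, 1): 4 + 27 + 27 + (-3) = 55
σ = (0, 3, 1, 2): 4 + (-4) + 9 + 4 = 13
σ = (0, 3, 2, 1): 4 + (-4) + 4 + (-3) = 1
σ = (1, 0, 2, 3): 14 + 7 + 4 + 12 = 37
σ = (1, 0, 3, 2): 14 + 7 + 27 + 4 = 52
σ = (1, 2, 0, 3): 14 + 27 + 26 + 12 = 79
σ = (1, 2, 3, 0): 14 + 27 + 27 + (-6) = 62
σ = (1, 3, 0, 2): 14 + (-4) + 26 + 4 = 40
σ = (1, 3, 2, 0): 14 + (-4) + 4 + (-6) = 8
σ = (2, 0, 1, 3): 25 + 7 + 9 + 12 = 53
σ = (2, 0, 3, 1): 25 + 7 + 27 + (-3) = 56
σ = (2, 1, 0, 3): 25 + 26 + 26 + 12 = 89
σ = (2, 1, 3, 0): 25 + 26 + 27 + (-6) = 72
σ = (2, 3, 0, 1): 25 + (-4) + 26 + (-3) = 44
σ = (2, 3, 1, 0): 25 + (-4) + 9 + (-6) = 24
σ = (3, 0, 1, 2): 30 + 7 + 9 + 4 = 50
σ = (3, 0, 2, 1): 30 + 7 + 4 + (-3) = 38
σ = (3, 1, 0, 2): 30 + 26 + 26 + 4 = 86
σ = (3, 1, 2, 0): 30 + 26 + 4 + (-6) = 54
σ = (3, 2, 0, 1): 30 + 27 + 26 + (-3) = 80
σ = (3, 2, 1, 0): 30 + 27 + 9 + (-6) = 60
Optimal value attained by: σ = (2, 1, 0, 3).
Answer: det⊕(T) = 89; verdict: NONSINGULAR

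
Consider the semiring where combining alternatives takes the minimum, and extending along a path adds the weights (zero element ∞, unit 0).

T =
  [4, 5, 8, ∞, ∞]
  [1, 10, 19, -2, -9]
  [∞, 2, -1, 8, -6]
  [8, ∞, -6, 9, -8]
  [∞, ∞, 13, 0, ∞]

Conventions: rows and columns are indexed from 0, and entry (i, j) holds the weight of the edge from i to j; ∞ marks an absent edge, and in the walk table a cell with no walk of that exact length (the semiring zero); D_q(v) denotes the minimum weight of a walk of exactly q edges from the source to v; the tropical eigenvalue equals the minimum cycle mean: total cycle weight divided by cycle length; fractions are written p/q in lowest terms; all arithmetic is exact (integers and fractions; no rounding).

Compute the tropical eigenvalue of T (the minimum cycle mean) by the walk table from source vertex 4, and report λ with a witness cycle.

q=0: [∞, ∞, ∞, ∞, 0]
q=1: [∞, ∞, 13, 0, ∞]
q=2: [8, 15, -6, 9, -8]
q=3: [12, -4, -7, -8, -12]
q=4: [-3, -5, -14, -12, -16]
q=5: [-4, -12, -18, -16, -20]
Optimal cycle mean attained by: cycle 2->4->3->2, total (-6) + 0 + (-6), length 3.
Answer: λ = -4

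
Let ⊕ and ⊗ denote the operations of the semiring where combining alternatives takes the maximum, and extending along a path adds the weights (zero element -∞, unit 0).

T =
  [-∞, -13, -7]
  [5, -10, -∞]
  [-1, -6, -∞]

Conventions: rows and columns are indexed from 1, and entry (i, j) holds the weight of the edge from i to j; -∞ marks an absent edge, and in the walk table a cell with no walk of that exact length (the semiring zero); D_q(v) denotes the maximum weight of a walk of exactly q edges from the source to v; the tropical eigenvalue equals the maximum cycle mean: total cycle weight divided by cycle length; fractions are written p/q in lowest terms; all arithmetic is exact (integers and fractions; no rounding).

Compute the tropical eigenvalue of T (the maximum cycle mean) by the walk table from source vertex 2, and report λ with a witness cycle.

q=0: [-∞, 0, -∞]
q=1: [5, -10, -∞]
q=2: [-5, -8, -2]
q=3: [-3, -8, -12]
Optimal cycle mean attained by: cycle 1->3->2->1, total (-7) + (-6) + 5, length 3.
Answer: λ = -8/3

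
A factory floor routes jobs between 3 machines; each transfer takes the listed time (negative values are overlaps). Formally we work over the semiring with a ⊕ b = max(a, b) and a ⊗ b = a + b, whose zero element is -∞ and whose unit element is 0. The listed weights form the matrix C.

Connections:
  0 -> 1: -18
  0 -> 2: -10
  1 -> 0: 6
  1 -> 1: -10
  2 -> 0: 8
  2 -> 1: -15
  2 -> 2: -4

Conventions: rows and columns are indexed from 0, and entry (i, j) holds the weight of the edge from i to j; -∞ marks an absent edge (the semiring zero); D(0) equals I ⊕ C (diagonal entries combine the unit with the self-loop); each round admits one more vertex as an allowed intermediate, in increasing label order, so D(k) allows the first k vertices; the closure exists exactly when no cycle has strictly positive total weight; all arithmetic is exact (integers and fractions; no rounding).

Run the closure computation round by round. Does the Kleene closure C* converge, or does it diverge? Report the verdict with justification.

D(0):
  [0, -18, -10]
  [6, 0, -∞]
  [8, -15, 0]
D(1):
  [0, -18, -10]
  [6, 0, -4]
  [8, -10, 0]
D(2):
  [0, -18, -10]
  [6, 0, -4]
  [8, -10, 0]
D(3):
  [0, -18, -10]
  [6, 0, -4]
  [8, -10, 0]
Key observation: every diagonal entry stays at the unit through all rounds, so no improving cycle exists.
Answer: CONVERGES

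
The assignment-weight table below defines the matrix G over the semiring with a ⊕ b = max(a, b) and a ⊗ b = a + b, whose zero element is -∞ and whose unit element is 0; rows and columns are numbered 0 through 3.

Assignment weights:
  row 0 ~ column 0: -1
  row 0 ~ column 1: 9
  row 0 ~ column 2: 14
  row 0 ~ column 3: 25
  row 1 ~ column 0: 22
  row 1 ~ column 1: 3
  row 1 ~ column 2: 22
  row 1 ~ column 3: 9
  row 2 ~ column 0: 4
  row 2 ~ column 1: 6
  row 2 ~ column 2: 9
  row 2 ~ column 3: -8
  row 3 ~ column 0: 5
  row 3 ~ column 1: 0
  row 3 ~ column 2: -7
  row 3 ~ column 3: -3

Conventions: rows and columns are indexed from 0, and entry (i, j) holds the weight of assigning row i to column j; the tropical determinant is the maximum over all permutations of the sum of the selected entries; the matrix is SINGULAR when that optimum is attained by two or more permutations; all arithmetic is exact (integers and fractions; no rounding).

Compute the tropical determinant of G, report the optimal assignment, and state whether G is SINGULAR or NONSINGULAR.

σ = (0, 1, 2, 3): (-1) + 3 + 9 + (-3) = 8
σ = (0, 1, 3, 2): (-1) + 3 + (-8) + (-7) = -13
σ = (0, 2, 1, 3): (-1) + 22 + 6 + (-3) = 24
σ = (0, 2, 3, 1): (-1) + 22 + (-8) + 0 = 13
σ = (0, 3, 1, 2): (-1) + 9 + 6 + (-7) = 7
σ = (0, 3, 2, 1): (-1) + 9 + 9 + 0 = 17
σ = (1, 0, 2, 3): 9 + 22 + 9 + (-3) = 37
σ = (1, 0, 3, 2): 9 + 22 + (-8) + (-7) = 16
σ = (1, 2, 0, 3): 9 + 22 + 4 + (-3) = 32
σ = (1, 2, 3, 0): 9 + 22 + (-8) + 5 = 28
σ = (1, 3, 0, 2): 9 + 9 + 4 + (-7) = 15
σ = (1, 3, 2, 0): 9 + 9 + 9 + 5 = 32
σ = (2, 0, 1, 3): 14 + 22 + 6 + (-3) = 39
σ = (2, 0, 3, 1): 14 + 22 + (-8) + 0 = 28
σ = (2, 1, 0, 3): 14 + 3 + 4 + (-3) = 18
σ = (2, 1, 3, 0): 14 + 3 + (-8) + 5 = 14
σ = (2, 3, 0, 1): 14 + 9 + 4 + 0 = 27
σ = (2, 3, 1, 0): 14 + 9 + 6 + 5 = 34
σ = (3, 0, 1, 2): 25 + 22 + 6 + (-7) = 46
σ = (3, 0, 2, 1): 25 + 22 + 9 + 0 = 56
σ = (3, 1, 0, 2): 25 + 3 + 4 + (-7) = 25
σ = (3, 1, 2, 0): 25 + 3 + 9 + 5 = 42
σ = (3, 2, 0, 1): 25 + 22 + 4 + 0 = 51
σ = (3, 2, 1, 0): 25 + 22 + 6 + 5 = 58
Optimal value attained by: σ = (3, 2, 1, 0).
Answer: det⊕(G) = 58; verdict: NONSINGULAR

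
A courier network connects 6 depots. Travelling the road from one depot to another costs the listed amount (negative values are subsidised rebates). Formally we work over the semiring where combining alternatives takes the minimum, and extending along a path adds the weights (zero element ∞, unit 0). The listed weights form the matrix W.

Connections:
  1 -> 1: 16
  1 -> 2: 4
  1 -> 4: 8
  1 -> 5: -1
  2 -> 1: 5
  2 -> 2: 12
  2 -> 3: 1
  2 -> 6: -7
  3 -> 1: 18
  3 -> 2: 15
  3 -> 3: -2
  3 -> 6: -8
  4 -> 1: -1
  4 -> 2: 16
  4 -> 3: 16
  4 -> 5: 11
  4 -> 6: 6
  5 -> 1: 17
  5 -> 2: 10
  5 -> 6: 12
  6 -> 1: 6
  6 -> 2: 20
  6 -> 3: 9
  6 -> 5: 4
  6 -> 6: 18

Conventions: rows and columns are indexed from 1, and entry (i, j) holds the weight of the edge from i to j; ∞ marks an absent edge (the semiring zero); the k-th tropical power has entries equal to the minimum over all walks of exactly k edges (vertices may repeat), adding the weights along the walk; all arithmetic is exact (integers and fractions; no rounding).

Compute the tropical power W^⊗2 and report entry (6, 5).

W^⊗2:
  [7, 9, 5, 24, 15, -3]
  [-1, 9, -1, 13, -3, -7]
  [-2, 12, -4, 26, -4, -10]
  [12, 3, 14, 7, -2, 8]
  [15, 21, 11, 25, 16, 3]
  [21, 10, 7, 14, 5, 1]
Key observation: the optimum is the walk 6->1->5, with weight 6 + (-1) = 5.
Optimal value attained by: walk 6->1->5.
Answer: (W^⊗2)[6][5] = 5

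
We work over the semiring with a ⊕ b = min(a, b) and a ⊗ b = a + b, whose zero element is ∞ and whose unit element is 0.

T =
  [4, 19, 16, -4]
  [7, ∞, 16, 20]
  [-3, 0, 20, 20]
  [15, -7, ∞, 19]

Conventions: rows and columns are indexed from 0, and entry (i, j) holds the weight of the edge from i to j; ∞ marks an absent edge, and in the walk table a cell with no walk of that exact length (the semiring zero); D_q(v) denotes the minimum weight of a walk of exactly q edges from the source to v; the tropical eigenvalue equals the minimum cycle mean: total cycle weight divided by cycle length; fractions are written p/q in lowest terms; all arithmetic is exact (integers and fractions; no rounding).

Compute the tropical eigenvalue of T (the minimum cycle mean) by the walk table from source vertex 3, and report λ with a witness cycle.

q=0: [∞, ∞, ∞, 0]
q=1: [15, -7, ∞, 19]
q=2: [0, 12, 9, 11]
q=3: [4, 4, 16, -4]
q=4: [8, -11, 20, 0]
Optimal cycle mean attained by: cycle 0->3->1->0, total (-4) + (-7) + 7, length 3.
Answer: λ = -4/3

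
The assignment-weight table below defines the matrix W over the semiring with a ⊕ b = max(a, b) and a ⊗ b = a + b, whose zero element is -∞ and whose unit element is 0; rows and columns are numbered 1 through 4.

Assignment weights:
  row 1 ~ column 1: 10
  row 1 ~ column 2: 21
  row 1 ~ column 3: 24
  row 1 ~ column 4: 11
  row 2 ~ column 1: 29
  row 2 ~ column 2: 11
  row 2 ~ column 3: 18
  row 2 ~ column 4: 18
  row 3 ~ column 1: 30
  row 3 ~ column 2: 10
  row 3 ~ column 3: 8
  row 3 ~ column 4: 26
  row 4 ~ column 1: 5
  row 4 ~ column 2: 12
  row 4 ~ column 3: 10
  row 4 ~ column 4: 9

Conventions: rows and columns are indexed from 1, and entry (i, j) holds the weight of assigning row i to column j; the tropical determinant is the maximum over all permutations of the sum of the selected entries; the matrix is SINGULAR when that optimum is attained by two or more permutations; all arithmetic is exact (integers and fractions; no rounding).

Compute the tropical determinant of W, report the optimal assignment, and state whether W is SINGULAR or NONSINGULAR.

σ = (1, 2, 3, 4): 10 + 11 + 8 + 9 = 38
σ = (1, 2, 4, 3): 10 + 11 + 26 + 10 = 57
σ = (1, 3, 2, 4): 10 + 18 + 10 + 9 = 47
σ = (1, 3, 4, 2): 10 + 18 + 26 + 12 = 66
σ = (1, 4, 2, 3): 10 + 18 + 10 + 10 = 48
σ = (1, 4, 3, 2): 10 + 18 + 8 + 12 = 48
σ = (2, 1, 3, 4): 21 + 29 + 8 + 9 = 67
σ = (2, 1, 4, 3): 21 + 29 + 26 + 10 = 86
σ = (2, 3, 1, 4): 21 + 18 + 30 + 9 = 78
σ = (2, 3, 4, 1): 21 + 18 + 26 + 5 = 70
σ = (2, 4, 1, 3): 21 + 18 + 30 + 10 = 79
σ = (2, 4, 3, 1): 21 + 18 + 8 + 5 = 52
σ = (3, 1, 2, 4): 24 + 29 + 10 + 9 = 72
σ = (3, 1, 4, 2): 24 + 29 + 26 + 12 = 91
σ = (3, 2, 1, 4): 24 + 11 + 30 + 9 = 74
σ = (3, 2, 4, 1): 24 + 11 + 26 + 5 = 66
σ = (3, 4, 1, 2): 24 + 18 + 30 + 12 = 84
σ = (3, 4, 2, 1): 24 + 18 + 10 + 5 = 57
σ = (4, 1, 2, 3): 11 + 29 + 10 + 10 = 60
σ = (4, 1, 3, 2): 11 + 29 + 8 + 12 = 60
σ = (4, 2, 1, 3): 11 + 11 + 30 + 10 = 62
σ = (4, 2, 3, 1): 11 + 11 + 8 + 5 = 35
σ = (4, 3, 1, 2): 11 + 18 + 30 + 12 = 71
σ = (4, 3, 2, 1): 11 + 18 + 10 + 5 = 44
Optimal value attained by: σ = (3, 1, 4, 2).
Answer: det⊕(W) = 91; verdict: NONSINGULAR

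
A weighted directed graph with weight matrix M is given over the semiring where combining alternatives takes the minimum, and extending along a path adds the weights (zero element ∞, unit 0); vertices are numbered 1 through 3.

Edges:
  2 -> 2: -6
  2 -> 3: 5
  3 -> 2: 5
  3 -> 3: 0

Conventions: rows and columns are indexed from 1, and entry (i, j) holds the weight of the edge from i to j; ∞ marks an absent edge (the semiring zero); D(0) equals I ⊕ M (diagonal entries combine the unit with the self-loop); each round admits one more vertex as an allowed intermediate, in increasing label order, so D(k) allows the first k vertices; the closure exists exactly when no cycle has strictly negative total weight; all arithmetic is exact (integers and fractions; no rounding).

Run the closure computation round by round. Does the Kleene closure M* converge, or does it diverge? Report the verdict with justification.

Detection: at round 0, diagonal entry (2, 2) turns strictly negative.
Key observation: the cycle 2->2 has total weight (-6), which is strictly negative.
Answer: DIVERGES — negative cycle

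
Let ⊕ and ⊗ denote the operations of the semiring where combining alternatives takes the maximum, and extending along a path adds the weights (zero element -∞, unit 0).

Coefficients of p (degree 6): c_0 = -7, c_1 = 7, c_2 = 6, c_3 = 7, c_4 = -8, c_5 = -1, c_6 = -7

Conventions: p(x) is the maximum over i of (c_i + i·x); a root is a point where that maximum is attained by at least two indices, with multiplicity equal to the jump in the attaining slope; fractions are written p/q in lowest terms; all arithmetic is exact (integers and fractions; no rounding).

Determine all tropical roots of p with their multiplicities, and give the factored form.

hull edge (i=0, c=-7) to (i=1, c=7): slope 14, span 1
hull edge (i=1, c=7) to (i=3, c=7): slope 0, span 2
hull edge (i=3, c=7) to (i=5, c=-1): slope -4, span 2
hull edge (i=5, c=-1) to (i=6, c=-7): slope -6, span 1
Factored form: p(x) = -7 ⊗ (x ⊕ (-14)) ⊗ (x ⊕ 0) ⊗ (x ⊕ 0) ⊗ (x ⊕ 4) ⊗ (x ⊕ 4) ⊗ (x ⊕ 6)
Answer: roots = -14 (mult 1), 0 (mult 2), 4 (mult 2), 6 (mult 1)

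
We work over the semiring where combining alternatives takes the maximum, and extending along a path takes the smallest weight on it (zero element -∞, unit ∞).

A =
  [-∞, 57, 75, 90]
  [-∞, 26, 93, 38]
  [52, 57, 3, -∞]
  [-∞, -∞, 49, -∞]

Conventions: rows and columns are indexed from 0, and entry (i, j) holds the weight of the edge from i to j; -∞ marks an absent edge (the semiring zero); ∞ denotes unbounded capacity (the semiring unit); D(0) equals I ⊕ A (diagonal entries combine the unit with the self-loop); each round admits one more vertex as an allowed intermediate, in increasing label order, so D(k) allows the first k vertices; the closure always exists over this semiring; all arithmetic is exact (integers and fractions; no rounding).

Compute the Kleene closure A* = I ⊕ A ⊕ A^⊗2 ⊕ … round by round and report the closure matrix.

D(0):
  [∞, 57, 75, 90]
  [-∞, ∞, 93, 38]
  [52, 57, ∞, -∞]
  [-∞, -∞, 49, ∞]
D(1):
  [∞, 57, 75, 90]
  [-∞, ∞, 93, 38]
  [52, 57, ∞, 52]
  [-∞, -∞, 49, ∞]
D(2):
  [∞, 57, 75, 90]
  [-∞, ∞, 93, 38]
  [52, 57, ∞, 52]
  [-∞, -∞, 49, ∞]
D(3):
  [∞, 57, 75, 90]
  [52, ∞, 93, 52]
  [52, 57, ∞, 52]
  [49, 49, 49, ∞]
D(4):
  [∞, 57, 75, 90]
  [52, ∞, 93, 52]
  [52, 57, ∞, 52]
  [49, 49, 49, ∞]
Answer: A* = [[∞, 57, 75, 90], [52, ∞, 93, 52], [52, 57, ∞, 52], [49, 49, 49, ∞]]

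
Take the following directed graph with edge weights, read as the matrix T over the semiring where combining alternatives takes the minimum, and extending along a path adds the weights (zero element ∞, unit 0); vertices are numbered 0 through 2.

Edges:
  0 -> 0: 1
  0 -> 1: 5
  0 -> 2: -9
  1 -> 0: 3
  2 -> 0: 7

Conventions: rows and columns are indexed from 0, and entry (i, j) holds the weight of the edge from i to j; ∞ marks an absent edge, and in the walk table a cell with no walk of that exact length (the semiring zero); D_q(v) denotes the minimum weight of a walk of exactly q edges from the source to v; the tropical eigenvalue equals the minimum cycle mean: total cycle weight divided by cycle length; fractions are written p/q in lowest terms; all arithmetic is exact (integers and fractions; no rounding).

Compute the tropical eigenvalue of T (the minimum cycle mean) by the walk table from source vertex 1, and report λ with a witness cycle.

q=0: [∞, 0, ∞]
q=1: [3, ∞, ∞]
q=2: [4, 8, -6]
q=3: [1, 9, -5]
Optimal cycle mean attained by: cycle 0->2->0, total (-9) + 7, length 2.
Answer: λ = -1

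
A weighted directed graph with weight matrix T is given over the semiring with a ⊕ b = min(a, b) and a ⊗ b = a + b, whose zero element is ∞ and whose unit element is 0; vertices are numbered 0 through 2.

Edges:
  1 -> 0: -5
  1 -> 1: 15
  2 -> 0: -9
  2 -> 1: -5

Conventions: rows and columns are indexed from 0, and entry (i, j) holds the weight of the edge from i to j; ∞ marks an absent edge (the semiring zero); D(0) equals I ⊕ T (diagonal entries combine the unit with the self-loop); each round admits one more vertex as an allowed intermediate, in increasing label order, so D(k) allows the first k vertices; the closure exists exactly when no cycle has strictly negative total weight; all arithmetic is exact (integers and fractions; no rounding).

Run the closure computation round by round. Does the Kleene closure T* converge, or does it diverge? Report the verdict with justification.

D(0):
  [0, ∞, ∞]
  [-5, 0, ∞]
  [-9, -5, 0]
D(1):
  [0, ∞, ∞]
  [-5, 0, ∞]
  [-9, -5, 0]
D(2):
  [0, ∞, ∞]
  [-5, 0, ∞]
  [-10, -5, 0]
D(3):
  [0, ∞, ∞]
  [-5, 0, ∞]
  [-10, -5, 0]
Key observation: every diagonal entry stays at the unit through all rounds, so no improving cycle exists.
Answer: CONVERGES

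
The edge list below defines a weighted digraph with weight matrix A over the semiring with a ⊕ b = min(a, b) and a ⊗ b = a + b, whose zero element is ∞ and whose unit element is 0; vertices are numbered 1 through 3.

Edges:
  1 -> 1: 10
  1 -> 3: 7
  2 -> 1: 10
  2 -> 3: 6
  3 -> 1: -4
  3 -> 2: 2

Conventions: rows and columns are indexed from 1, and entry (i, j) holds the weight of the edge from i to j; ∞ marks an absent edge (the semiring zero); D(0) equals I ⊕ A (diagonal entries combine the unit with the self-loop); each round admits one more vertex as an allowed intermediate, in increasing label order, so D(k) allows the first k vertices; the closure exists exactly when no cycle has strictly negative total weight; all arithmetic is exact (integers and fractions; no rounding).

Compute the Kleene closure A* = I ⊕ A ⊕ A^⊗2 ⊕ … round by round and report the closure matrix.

D(0):
  [0, ∞, 7]
  [10, 0, 6]
  [-4, 2, 0]
D(1):
  [0, ∞, 7]
  [10, 0, 6]
  [-4, 2, 0]
D(2):
  [0, ∞, 7]
  [10, 0, 6]
  [-4, 2, 0]
D(3):
  [0, 9, 7]
  [2, 0, 6]
  [-4, 2, 0]
Answer: A* = [[0, 9, 7], [2, 0, 6], [-4, 2, 0]]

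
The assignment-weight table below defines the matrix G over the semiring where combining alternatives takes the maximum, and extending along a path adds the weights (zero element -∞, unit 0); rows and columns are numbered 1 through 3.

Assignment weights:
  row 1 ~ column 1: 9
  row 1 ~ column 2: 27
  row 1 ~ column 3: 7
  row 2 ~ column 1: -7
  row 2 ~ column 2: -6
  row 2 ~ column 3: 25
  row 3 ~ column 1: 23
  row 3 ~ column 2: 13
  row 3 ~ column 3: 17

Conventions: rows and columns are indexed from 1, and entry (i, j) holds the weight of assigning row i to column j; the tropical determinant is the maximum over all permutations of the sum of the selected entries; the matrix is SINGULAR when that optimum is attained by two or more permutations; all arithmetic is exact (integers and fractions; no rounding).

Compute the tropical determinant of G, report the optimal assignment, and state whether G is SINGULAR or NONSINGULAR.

σ = (1, 2, 3): 9 + (-6) + 17 = 20
σ = (1, 3, 2): 9 + 25 + 13 = 47
σ = (2, 1, 3): 27 + (-7) + 17 = 37
σ = (2, 3, 1): 27 + 25 + 23 = 75
σ = (3, 1, 2): 7 + (-7) + 13 = 13
σ = (3, 2, 1): 7 + (-6) + 23 = 24
Optimal value attained by: σ = (2, 3, 1).
Answer: det⊕(G) = 75; verdict: NONSINGULAR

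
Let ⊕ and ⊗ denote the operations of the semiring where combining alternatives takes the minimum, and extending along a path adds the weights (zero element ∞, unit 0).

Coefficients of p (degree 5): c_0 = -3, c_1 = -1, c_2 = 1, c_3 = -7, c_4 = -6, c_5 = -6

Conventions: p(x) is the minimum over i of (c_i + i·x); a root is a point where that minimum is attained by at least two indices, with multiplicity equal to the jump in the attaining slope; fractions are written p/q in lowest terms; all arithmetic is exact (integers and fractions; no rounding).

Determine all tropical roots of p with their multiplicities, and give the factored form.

hull edge (i=0, c=-3) to (i=3, c=-7): slope -4/3, span 3
hull edge (i=3, c=-7) to (i=5, c=-6): slope 1/2, span 2
Factored form: p(x) = -6 ⊗ (x ⊕ (-1/2)) ⊗ (x ⊕ (-1/2)) ⊗ (x ⊕ 4/3) ⊗ (x ⊕ 4/3) ⊗ (x ⊕ 4/3)
Answer: roots = -1/2 (mult 2), 4/3 (mult 3)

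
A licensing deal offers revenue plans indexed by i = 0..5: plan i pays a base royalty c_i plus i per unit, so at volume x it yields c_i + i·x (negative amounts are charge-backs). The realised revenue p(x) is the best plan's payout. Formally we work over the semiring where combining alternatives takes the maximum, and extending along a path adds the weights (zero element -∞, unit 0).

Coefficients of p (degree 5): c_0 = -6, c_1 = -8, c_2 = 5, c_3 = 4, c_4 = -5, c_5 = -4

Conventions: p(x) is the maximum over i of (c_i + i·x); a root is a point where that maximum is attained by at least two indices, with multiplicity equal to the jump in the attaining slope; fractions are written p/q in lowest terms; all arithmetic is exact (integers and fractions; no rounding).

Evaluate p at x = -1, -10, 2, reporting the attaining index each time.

p(-1) = max(-6+0·(-1)=-6, -8+1·(-1)=-9, 5+2·(-1)=3, 4+3·(-1)=1, -5+4·(-1)=-9, -4+5·(-1)=-9) = 3 (attained by i=2)
p(-10) = max(-6+0·(-10)=-6, -8+1·(-10)=-18, 5+2·(-10)=-15, 4+3·(-10)=-26, -5+4·(-10)=-45, -4+5·(-10)=-54) = -6 (attained by i=0)
p(2) = max(-6+0·2=-6, -8+1·2=-6, 5+2·2=9, 4+3·2=10, -5+4·2=3, -4+5·2=6) = 10 (attained by i=3)
Answer: p(-1) = 3; p(-10) = -6; p(2) = 10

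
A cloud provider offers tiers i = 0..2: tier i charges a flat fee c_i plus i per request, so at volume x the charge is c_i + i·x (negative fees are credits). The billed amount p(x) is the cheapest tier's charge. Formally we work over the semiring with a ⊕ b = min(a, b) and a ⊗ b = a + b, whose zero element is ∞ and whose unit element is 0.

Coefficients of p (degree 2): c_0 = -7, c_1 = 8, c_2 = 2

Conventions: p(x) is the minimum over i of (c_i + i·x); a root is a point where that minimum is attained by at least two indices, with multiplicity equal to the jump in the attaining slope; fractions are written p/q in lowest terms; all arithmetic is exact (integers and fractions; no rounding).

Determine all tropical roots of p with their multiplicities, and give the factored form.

hull edge (i=0, c=-7) to (i=2, c=2): slope 9/2, span 2
Factored form: p(x) = 2 ⊗ (x ⊕ (-9/2)) ⊗ (x ⊕ (-9/2))
Answer: roots = -9/2 (mult 2)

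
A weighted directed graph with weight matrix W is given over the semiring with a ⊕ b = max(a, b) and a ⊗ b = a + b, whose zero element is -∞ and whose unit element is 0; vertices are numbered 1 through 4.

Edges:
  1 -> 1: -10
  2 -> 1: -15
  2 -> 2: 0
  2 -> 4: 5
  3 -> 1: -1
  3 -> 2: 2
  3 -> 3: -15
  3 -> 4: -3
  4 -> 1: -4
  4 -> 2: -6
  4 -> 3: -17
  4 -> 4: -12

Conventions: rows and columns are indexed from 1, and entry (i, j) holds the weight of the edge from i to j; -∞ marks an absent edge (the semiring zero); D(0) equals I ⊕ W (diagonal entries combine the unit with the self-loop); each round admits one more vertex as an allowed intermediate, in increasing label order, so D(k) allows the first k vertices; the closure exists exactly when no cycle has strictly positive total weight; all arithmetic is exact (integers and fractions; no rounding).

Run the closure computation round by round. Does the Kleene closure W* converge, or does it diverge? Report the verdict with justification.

D(0):
  [0, -∞, -∞, -∞]
  [-15, 0, -∞, 5]
  [-1, 2, 0, -3]
  [-4, -6, -17, 0]
D(1):
  [0, -∞, -∞, -∞]
  [-15, 0, -∞, 5]
  [-1, 2, 0, -3]
  [-4, -6, -17, 0]
D(2):
  [0, -∞, -∞, -∞]
  [-15, 0, -∞, 5]
  [-1, 2, 0, 7]
  [-4, -6, -17, 0]
D(3):
  [0, -∞, -∞, -∞]
  [-15, 0, -∞, 5]
  [-1, 2, 0, 7]
  [-4, -6, -17, 0]
D(4):
  [0, -∞, -∞, -∞]
  [1, 0, -12, 5]
  [3, 2, 0, 7]
  [-4, -6, -17, 0]
Key observation: every diagonal entry stays at the unit through all rounds, so no improving cycle exists.
Answer: CONVERGES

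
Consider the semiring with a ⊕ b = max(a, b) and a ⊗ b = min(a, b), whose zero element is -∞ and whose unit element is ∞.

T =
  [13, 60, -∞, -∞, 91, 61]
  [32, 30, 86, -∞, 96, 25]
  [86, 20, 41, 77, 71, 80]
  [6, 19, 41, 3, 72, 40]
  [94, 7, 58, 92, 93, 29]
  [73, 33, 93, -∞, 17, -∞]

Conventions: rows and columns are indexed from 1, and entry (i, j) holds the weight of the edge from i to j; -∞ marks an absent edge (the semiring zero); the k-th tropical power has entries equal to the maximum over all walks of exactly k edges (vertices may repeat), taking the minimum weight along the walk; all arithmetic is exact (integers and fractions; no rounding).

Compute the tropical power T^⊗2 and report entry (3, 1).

T^⊗2:
  [91, 33, 61, 91, 91, 29]
  [94, 32, 58, 92, 93, 80]
  [73, 60, 80, 71, 86, 61]
  [72, 33, 58, 72, 72, 41]
  [93, 60, 58, 92, 93, 61]
  [86, 60, 41, 77, 73, 80]
Key observation: the optimum is the walk 3->6->1, with weight 80 min 73 = 73.
Optimal value attained by: walk 3->6->1.
Answer: (T^⊗2)[3][1] = 73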